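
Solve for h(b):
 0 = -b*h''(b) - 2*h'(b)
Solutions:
 h(b) = C1 + C2/b


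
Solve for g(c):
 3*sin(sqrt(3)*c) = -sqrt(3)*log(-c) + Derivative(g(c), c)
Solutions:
 g(c) = C1 + sqrt(3)*c*(log(-c) - 1) - sqrt(3)*cos(sqrt(3)*c)


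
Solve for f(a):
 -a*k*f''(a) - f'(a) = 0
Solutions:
 f(a) = C1 + a^(((re(k) - 1)*re(k) + im(k)^2)/(re(k)^2 + im(k)^2))*(C2*sin(log(a)*Abs(im(k))/(re(k)^2 + im(k)^2)) + C3*cos(log(a)*im(k)/(re(k)^2 + im(k)^2)))


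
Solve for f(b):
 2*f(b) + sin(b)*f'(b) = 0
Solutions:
 f(b) = C1*(cos(b) + 1)/(cos(b) - 1)


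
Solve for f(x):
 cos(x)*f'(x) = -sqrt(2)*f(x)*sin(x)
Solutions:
 f(x) = C1*cos(x)^(sqrt(2))


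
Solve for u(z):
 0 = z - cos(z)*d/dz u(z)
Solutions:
 u(z) = C1 + Integral(z/cos(z), z)


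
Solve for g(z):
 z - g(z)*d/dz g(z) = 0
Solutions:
 g(z) = -sqrt(C1 + z^2)
 g(z) = sqrt(C1 + z^2)


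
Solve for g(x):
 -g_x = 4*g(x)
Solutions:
 g(x) = C1*exp(-4*x)


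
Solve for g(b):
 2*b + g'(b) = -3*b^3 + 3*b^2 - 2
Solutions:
 g(b) = C1 - 3*b^4/4 + b^3 - b^2 - 2*b


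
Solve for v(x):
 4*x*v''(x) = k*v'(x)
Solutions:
 v(x) = C1 + x^(re(k)/4 + 1)*(C2*sin(log(x)*Abs(im(k))/4) + C3*cos(log(x)*im(k)/4))


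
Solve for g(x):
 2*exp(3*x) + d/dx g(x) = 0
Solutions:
 g(x) = C1 - 2*exp(3*x)/3


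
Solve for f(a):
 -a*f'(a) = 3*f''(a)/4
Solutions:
 f(a) = C1 + C2*erf(sqrt(6)*a/3)


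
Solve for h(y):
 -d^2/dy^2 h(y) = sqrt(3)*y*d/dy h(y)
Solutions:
 h(y) = C1 + C2*erf(sqrt(2)*3^(1/4)*y/2)


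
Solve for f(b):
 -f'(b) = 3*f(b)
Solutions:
 f(b) = C1*exp(-3*b)


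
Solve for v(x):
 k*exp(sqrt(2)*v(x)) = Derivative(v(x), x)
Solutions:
 v(x) = sqrt(2)*(2*log(-1/(C1 + k*x)) - log(2))/4


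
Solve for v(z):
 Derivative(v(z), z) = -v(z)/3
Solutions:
 v(z) = C1*exp(-z/3)


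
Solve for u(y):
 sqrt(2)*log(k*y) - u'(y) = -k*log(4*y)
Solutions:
 u(y) = C1 + y*(k + sqrt(2))*log(y) + y*(-k + 2*k*log(2) + sqrt(2)*log(k) - sqrt(2))


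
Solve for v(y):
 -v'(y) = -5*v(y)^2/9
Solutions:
 v(y) = -9/(C1 + 5*y)


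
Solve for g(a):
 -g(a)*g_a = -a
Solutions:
 g(a) = -sqrt(C1 + a^2)
 g(a) = sqrt(C1 + a^2)


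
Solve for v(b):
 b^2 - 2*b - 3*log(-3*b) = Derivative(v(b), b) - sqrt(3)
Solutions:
 v(b) = C1 + b^3/3 - b^2 - 3*b*log(-b) + b*(-3*log(3) + sqrt(3) + 3)


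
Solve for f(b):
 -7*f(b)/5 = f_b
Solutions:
 f(b) = C1*exp(-7*b/5)


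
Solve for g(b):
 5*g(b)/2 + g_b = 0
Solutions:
 g(b) = C1*exp(-5*b/2)


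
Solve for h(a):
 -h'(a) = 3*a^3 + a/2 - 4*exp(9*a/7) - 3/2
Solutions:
 h(a) = C1 - 3*a^4/4 - a^2/4 + 3*a/2 + 28*exp(9*a/7)/9


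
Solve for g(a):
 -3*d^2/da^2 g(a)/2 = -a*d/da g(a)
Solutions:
 g(a) = C1 + C2*erfi(sqrt(3)*a/3)


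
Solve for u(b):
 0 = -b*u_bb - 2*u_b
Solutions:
 u(b) = C1 + C2/b


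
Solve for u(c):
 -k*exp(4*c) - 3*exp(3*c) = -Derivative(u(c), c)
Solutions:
 u(c) = C1 + k*exp(4*c)/4 + exp(3*c)


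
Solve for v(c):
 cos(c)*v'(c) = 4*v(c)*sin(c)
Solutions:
 v(c) = C1/cos(c)^4


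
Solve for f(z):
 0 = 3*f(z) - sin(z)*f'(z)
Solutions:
 f(z) = C1*(cos(z) - 1)^(3/2)/(cos(z) + 1)^(3/2)


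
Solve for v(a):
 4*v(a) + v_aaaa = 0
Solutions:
 v(a) = (C1*sin(a) + C2*cos(a))*exp(-a) + (C3*sin(a) + C4*cos(a))*exp(a)


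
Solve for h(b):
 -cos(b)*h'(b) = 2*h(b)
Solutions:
 h(b) = C1*(sin(b) - 1)/(sin(b) + 1)


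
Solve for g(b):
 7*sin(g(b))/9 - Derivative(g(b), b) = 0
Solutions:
 -7*b/9 + log(cos(g(b)) - 1)/2 - log(cos(g(b)) + 1)/2 = C1


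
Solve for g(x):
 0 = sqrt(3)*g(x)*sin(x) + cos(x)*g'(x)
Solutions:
 g(x) = C1*cos(x)^(sqrt(3))


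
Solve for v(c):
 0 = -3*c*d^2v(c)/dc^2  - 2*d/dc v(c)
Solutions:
 v(c) = C1 + C2*c^(1/3)


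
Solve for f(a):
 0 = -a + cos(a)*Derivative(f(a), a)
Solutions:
 f(a) = C1 + Integral(a/cos(a), a)


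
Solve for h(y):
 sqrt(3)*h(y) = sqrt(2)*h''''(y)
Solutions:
 h(y) = C1*exp(-2^(7/8)*3^(1/8)*y/2) + C2*exp(2^(7/8)*3^(1/8)*y/2) + C3*sin(2^(7/8)*3^(1/8)*y/2) + C4*cos(2^(7/8)*3^(1/8)*y/2)


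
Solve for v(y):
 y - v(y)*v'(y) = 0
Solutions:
 v(y) = -sqrt(C1 + y^2)
 v(y) = sqrt(C1 + y^2)


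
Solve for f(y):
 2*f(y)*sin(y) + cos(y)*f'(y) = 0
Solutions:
 f(y) = C1*cos(y)^2


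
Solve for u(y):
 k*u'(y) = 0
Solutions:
 u(y) = C1


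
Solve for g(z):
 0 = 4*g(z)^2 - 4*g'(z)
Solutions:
 g(z) = -1/(C1 + z)


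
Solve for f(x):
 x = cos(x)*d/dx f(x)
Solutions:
 f(x) = C1 + Integral(x/cos(x), x)


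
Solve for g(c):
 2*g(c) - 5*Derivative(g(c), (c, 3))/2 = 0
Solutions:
 g(c) = C3*exp(10^(2/3)*c/5) + (C1*sin(10^(2/3)*sqrt(3)*c/10) + C2*cos(10^(2/3)*sqrt(3)*c/10))*exp(-10^(2/3)*c/10)


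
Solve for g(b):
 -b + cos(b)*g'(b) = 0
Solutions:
 g(b) = C1 + Integral(b/cos(b), b)


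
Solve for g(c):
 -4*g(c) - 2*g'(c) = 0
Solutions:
 g(c) = C1*exp(-2*c)


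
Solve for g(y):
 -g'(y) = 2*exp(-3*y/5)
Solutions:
 g(y) = C1 + 10*exp(-3*y/5)/3


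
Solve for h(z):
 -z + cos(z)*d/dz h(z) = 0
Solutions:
 h(z) = C1 + Integral(z/cos(z), z)


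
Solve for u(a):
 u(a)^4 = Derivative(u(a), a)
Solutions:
 u(a) = (-1/(C1 + 3*a))^(1/3)
 u(a) = (-1/(C1 + a))^(1/3)*(-3^(2/3) - 3*3^(1/6)*I)/6
 u(a) = (-1/(C1 + a))^(1/3)*(-3^(2/3) + 3*3^(1/6)*I)/6


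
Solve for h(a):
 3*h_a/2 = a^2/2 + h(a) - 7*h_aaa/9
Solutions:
 h(a) = C1*exp(42^(1/3)*a*(-3^(1/3)*(14 + sqrt(322))^(1/3) + 3*14^(1/3)/(14 + sqrt(322))^(1/3))/28)*sin(3*14^(1/3)*3^(1/6)*a*(14^(1/3)*3^(2/3)/(14 + sqrt(322))^(1/3) + (14 + sqrt(322))^(1/3))/28) + C2*exp(42^(1/3)*a*(-3^(1/3)*(14 + sqrt(322))^(1/3) + 3*14^(1/3)/(14 + sqrt(322))^(1/3))/28)*cos(3*14^(1/3)*3^(1/6)*a*(14^(1/3)*3^(2/3)/(14 + sqrt(322))^(1/3) + (14 + sqrt(322))^(1/3))/28) + C3*exp(-42^(1/3)*a*(-3^(1/3)*(14 + sqrt(322))^(1/3) + 3*14^(1/3)/(14 + sqrt(322))^(1/3))/14) - a^2/2 - 3*a/2 - 9/4


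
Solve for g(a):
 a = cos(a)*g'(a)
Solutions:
 g(a) = C1 + Integral(a/cos(a), a)


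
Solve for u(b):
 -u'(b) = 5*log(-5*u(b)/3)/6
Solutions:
 6*Integral(1/(log(-_y) - log(3) + log(5)), (_y, u(b)))/5 = C1 - b


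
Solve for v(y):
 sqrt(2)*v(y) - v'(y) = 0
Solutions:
 v(y) = C1*exp(sqrt(2)*y)


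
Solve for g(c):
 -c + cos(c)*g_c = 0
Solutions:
 g(c) = C1 + Integral(c/cos(c), c)


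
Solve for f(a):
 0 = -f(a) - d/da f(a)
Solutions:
 f(a) = C1*exp(-a)


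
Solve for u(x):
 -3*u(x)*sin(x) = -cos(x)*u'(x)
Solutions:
 u(x) = C1/cos(x)^3


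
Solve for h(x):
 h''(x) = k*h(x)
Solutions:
 h(x) = C1*exp(-sqrt(k)*x) + C2*exp(sqrt(k)*x)


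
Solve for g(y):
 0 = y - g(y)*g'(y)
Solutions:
 g(y) = -sqrt(C1 + y^2)
 g(y) = sqrt(C1 + y^2)


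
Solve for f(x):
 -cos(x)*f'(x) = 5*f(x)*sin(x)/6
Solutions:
 f(x) = C1*cos(x)^(5/6)


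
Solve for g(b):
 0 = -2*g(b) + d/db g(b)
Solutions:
 g(b) = C1*exp(2*b)


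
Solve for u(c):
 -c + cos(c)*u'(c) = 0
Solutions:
 u(c) = C1 + Integral(c/cos(c), c)


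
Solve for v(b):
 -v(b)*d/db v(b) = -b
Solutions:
 v(b) = -sqrt(C1 + b^2)
 v(b) = sqrt(C1 + b^2)


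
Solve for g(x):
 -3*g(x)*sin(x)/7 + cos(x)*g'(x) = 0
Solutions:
 g(x) = C1/cos(x)^(3/7)


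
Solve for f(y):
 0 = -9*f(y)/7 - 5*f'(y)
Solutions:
 f(y) = C1*exp(-9*y/35)


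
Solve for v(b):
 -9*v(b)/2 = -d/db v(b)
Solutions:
 v(b) = C1*exp(9*b/2)


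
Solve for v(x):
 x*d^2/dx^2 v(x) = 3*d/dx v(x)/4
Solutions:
 v(x) = C1 + C2*x^(7/4)


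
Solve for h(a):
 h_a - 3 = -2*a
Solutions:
 h(a) = C1 - a^2 + 3*a


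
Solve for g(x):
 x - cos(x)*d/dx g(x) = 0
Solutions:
 g(x) = C1 + Integral(x/cos(x), x)


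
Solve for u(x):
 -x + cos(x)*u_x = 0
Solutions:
 u(x) = C1 + Integral(x/cos(x), x)


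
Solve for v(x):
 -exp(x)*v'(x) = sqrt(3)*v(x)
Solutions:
 v(x) = C1*exp(sqrt(3)*exp(-x))


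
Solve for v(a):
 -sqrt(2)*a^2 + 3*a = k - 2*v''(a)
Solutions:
 v(a) = C1 + C2*a + sqrt(2)*a^4/24 - a^3/4 + a^2*k/4


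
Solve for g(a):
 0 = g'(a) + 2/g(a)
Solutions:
 g(a) = -sqrt(C1 - 4*a)
 g(a) = sqrt(C1 - 4*a)


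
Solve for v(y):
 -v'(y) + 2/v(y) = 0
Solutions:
 v(y) = -sqrt(C1 + 4*y)
 v(y) = sqrt(C1 + 4*y)


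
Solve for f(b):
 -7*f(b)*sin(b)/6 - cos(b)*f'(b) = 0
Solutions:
 f(b) = C1*cos(b)^(7/6)


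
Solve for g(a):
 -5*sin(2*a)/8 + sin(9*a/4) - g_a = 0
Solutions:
 g(a) = C1 + 5*cos(2*a)/16 - 4*cos(9*a/4)/9


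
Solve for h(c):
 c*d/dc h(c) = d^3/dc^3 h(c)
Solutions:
 h(c) = C1 + Integral(C2*airyai(c) + C3*airybi(c), c)


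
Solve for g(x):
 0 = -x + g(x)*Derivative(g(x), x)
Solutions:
 g(x) = -sqrt(C1 + x^2)
 g(x) = sqrt(C1 + x^2)


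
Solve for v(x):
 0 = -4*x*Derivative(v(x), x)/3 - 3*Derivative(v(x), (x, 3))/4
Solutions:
 v(x) = C1 + Integral(C2*airyai(-2*6^(1/3)*x/3) + C3*airybi(-2*6^(1/3)*x/3), x)


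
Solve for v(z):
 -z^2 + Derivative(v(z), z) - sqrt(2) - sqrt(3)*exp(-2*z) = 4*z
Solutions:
 v(z) = C1 + z^3/3 + 2*z^2 + sqrt(2)*z - sqrt(3)*exp(-2*z)/2


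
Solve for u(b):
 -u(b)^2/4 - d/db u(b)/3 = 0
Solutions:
 u(b) = 4/(C1 + 3*b)


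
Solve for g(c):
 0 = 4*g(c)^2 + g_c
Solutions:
 g(c) = 1/(C1 + 4*c)


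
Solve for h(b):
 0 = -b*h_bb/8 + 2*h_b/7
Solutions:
 h(b) = C1 + C2*b^(23/7)


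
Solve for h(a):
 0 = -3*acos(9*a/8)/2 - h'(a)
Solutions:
 h(a) = C1 - 3*a*acos(9*a/8)/2 + sqrt(64 - 81*a^2)/6


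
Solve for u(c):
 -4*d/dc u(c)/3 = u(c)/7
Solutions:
 u(c) = C1*exp(-3*c/28)


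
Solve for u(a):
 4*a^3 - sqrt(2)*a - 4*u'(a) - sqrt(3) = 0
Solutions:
 u(a) = C1 + a^4/4 - sqrt(2)*a^2/8 - sqrt(3)*a/4


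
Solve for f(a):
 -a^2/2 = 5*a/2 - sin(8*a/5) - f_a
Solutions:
 f(a) = C1 + a^3/6 + 5*a^2/4 + 5*cos(8*a/5)/8


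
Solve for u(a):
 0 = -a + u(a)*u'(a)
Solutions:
 u(a) = -sqrt(C1 + a^2)
 u(a) = sqrt(C1 + a^2)


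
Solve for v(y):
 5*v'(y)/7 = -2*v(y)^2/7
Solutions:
 v(y) = 5/(C1 + 2*y)


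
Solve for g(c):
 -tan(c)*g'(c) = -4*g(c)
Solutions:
 g(c) = C1*sin(c)^4


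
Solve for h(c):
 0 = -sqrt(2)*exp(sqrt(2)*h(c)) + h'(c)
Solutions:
 h(c) = sqrt(2)*(2*log(-1/(C1 + sqrt(2)*c)) - log(2))/4


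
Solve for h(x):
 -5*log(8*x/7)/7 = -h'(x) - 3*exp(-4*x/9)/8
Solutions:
 h(x) = C1 + 5*x*log(x)/7 + 5*x*(-log(7) - 1 + 3*log(2))/7 + 27*exp(-4*x/9)/32


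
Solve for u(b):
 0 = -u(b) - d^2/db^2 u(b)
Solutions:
 u(b) = C1*sin(b) + C2*cos(b)


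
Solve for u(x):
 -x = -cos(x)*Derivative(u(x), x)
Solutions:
 u(x) = C1 + Integral(x/cos(x), x)


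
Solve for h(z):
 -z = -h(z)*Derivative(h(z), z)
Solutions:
 h(z) = -sqrt(C1 + z^2)
 h(z) = sqrt(C1 + z^2)


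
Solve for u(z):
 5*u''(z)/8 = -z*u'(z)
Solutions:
 u(z) = C1 + C2*erf(2*sqrt(5)*z/5)


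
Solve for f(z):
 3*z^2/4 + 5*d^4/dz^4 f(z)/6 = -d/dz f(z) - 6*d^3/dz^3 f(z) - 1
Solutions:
 f(z) = C1 + C2*exp(z*(-24 + 48*3^(2/3)/(5*sqrt(1177) + 601)^(1/3) + 3^(1/3)*(5*sqrt(1177) + 601)^(1/3))/10)*sin(3^(1/6)*z*(-3^(2/3)*(5*sqrt(1177) + 601)^(1/3) + 144/(5*sqrt(1177) + 601)^(1/3))/10) + C3*exp(z*(-24 + 48*3^(2/3)/(5*sqrt(1177) + 601)^(1/3) + 3^(1/3)*(5*sqrt(1177) + 601)^(1/3))/10)*cos(3^(1/6)*z*(-3^(2/3)*(5*sqrt(1177) + 601)^(1/3) + 144/(5*sqrt(1177) + 601)^(1/3))/10) + C4*exp(-z*(48*3^(2/3)/(5*sqrt(1177) + 601)^(1/3) + 12 + 3^(1/3)*(5*sqrt(1177) + 601)^(1/3))/5) - z^3/4 + 8*z


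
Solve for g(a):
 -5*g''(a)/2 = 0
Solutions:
 g(a) = C1 + C2*a


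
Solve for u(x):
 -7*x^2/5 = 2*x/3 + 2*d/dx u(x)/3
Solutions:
 u(x) = C1 - 7*x^3/10 - x^2/2


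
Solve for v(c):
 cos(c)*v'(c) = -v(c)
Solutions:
 v(c) = C1*sqrt(sin(c) - 1)/sqrt(sin(c) + 1)


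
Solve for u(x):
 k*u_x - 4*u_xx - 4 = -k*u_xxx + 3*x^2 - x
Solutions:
 u(x) = C1 + C2*exp(x*(2 - sqrt(4 - k^2))/k) + C3*exp(x*(sqrt(4 - k^2) + 2)/k) + x^3/k - x^2/(2*k) - 2*x/k + 12*x^2/k^2 - 4*x/k^2 + 96*x/k^3


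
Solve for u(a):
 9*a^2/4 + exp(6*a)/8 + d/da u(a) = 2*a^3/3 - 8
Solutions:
 u(a) = C1 + a^4/6 - 3*a^3/4 - 8*a - exp(6*a)/48


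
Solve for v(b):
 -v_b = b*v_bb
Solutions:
 v(b) = C1 + C2*log(b)


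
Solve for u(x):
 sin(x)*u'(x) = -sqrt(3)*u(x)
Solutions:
 u(x) = C1*(cos(x) + 1)^(sqrt(3)/2)/(cos(x) - 1)^(sqrt(3)/2)


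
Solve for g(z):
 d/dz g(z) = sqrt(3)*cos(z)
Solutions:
 g(z) = C1 + sqrt(3)*sin(z)


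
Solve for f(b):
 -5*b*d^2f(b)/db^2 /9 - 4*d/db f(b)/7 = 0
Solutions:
 f(b) = C1 + C2/b^(1/35)


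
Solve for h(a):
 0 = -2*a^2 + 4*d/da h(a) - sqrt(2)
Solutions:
 h(a) = C1 + a^3/6 + sqrt(2)*a/4


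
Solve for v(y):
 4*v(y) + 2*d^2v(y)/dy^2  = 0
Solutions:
 v(y) = C1*sin(sqrt(2)*y) + C2*cos(sqrt(2)*y)


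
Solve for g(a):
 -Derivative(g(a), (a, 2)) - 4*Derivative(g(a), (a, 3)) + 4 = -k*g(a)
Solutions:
 g(a) = C1*exp(-a*((-216*k + sqrt((1 - 216*k)^2 - 1) + 1)^(1/3) + 1 + (-216*k + sqrt((1 - 216*k)^2 - 1) + 1)^(-1/3))/12) + C2*exp(a*((-216*k + sqrt((1 - 216*k)^2 - 1) + 1)^(1/3) - sqrt(3)*I*(-216*k + sqrt((1 - 216*k)^2 - 1) + 1)^(1/3) - 2 - 4/((-1 + sqrt(3)*I)*(-216*k + sqrt((1 - 216*k)^2 - 1) + 1)^(1/3)))/24) + C3*exp(a*((-216*k + sqrt((1 - 216*k)^2 - 1) + 1)^(1/3) + sqrt(3)*I*(-216*k + sqrt((1 - 216*k)^2 - 1) + 1)^(1/3) - 2 + 4/((1 + sqrt(3)*I)*(-216*k + sqrt((1 - 216*k)^2 - 1) + 1)^(1/3)))/24) - 4/k


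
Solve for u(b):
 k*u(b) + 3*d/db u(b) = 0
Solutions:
 u(b) = C1*exp(-b*k/3)


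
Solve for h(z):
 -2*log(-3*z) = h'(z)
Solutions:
 h(z) = C1 - 2*z*log(-z) + 2*z*(1 - log(3))


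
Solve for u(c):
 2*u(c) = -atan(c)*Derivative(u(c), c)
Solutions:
 u(c) = C1*exp(-2*Integral(1/atan(c), c))


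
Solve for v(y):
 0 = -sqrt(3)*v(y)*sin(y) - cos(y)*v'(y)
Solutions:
 v(y) = C1*cos(y)^(sqrt(3))


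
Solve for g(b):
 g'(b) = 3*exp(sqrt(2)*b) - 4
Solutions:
 g(b) = C1 - 4*b + 3*sqrt(2)*exp(sqrt(2)*b)/2


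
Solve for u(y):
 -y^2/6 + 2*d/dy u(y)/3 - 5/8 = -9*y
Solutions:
 u(y) = C1 + y^3/12 - 27*y^2/4 + 15*y/16


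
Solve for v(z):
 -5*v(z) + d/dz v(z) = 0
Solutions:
 v(z) = C1*exp(5*z)


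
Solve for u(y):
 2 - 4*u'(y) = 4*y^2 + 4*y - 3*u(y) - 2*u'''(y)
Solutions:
 u(y) = C1*exp(6^(1/3)*y*(4*6^(1/3)/(sqrt(345) + 27)^(1/3) + (sqrt(345) + 27)^(1/3))/12)*sin(2^(1/3)*3^(1/6)*y*(-3^(2/3)*(sqrt(345) + 27)^(1/3)/12 + 2^(1/3)/(sqrt(345) + 27)^(1/3))) + C2*exp(6^(1/3)*y*(4*6^(1/3)/(sqrt(345) + 27)^(1/3) + (sqrt(345) + 27)^(1/3))/12)*cos(2^(1/3)*3^(1/6)*y*(-3^(2/3)*(sqrt(345) + 27)^(1/3)/12 + 2^(1/3)/(sqrt(345) + 27)^(1/3))) + C3*exp(-6^(1/3)*y*(4*6^(1/3)/(sqrt(345) + 27)^(1/3) + (sqrt(345) + 27)^(1/3))/6) + 4*y^2/3 + 44*y/9 + 158/27


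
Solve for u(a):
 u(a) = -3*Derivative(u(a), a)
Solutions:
 u(a) = C1*exp(-a/3)


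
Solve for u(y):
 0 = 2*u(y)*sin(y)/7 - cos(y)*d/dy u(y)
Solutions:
 u(y) = C1/cos(y)^(2/7)


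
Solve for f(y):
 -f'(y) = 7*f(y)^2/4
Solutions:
 f(y) = 4/(C1 + 7*y)


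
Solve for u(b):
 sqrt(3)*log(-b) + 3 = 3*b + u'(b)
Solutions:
 u(b) = C1 - 3*b^2/2 + sqrt(3)*b*log(-b) + b*(3 - sqrt(3))


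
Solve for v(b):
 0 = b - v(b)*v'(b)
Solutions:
 v(b) = -sqrt(C1 + b^2)
 v(b) = sqrt(C1 + b^2)


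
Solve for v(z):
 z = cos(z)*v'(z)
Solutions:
 v(z) = C1 + Integral(z/cos(z), z)


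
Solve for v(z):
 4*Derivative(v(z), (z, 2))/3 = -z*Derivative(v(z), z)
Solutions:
 v(z) = C1 + C2*erf(sqrt(6)*z/4)


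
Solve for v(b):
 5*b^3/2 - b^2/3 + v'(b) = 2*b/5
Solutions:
 v(b) = C1 - 5*b^4/8 + b^3/9 + b^2/5


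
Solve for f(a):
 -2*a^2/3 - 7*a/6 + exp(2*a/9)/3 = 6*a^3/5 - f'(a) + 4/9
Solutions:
 f(a) = C1 + 3*a^4/10 + 2*a^3/9 + 7*a^2/12 + 4*a/9 - 3*exp(2*a/9)/2


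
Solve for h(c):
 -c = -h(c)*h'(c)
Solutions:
 h(c) = -sqrt(C1 + c^2)
 h(c) = sqrt(C1 + c^2)


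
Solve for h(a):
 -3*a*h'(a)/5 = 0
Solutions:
 h(a) = C1


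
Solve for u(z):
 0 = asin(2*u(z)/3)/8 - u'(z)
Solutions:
 Integral(1/asin(2*_y/3), (_y, u(z))) = C1 + z/8


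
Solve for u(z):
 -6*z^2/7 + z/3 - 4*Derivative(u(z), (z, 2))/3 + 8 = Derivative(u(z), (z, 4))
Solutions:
 u(z) = C1 + C2*z + C3*sin(2*sqrt(3)*z/3) + C4*cos(2*sqrt(3)*z/3) - 3*z^4/56 + z^3/24 + 195*z^2/56


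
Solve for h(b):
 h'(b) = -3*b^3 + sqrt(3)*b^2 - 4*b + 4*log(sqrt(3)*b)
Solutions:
 h(b) = C1 - 3*b^4/4 + sqrt(3)*b^3/3 - 2*b^2 + 4*b*log(b) - 4*b + b*log(9)


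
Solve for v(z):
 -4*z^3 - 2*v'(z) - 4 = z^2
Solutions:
 v(z) = C1 - z^4/2 - z^3/6 - 2*z


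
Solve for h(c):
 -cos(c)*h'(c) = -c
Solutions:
 h(c) = C1 + Integral(c/cos(c), c)


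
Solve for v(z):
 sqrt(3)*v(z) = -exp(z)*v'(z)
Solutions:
 v(z) = C1*exp(sqrt(3)*exp(-z))


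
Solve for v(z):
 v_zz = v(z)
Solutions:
 v(z) = C1*exp(-z) + C2*exp(z)


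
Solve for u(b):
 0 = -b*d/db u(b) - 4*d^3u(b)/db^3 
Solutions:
 u(b) = C1 + Integral(C2*airyai(-2^(1/3)*b/2) + C3*airybi(-2^(1/3)*b/2), b)


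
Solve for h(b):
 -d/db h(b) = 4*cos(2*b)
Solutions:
 h(b) = C1 - 2*sin(2*b)


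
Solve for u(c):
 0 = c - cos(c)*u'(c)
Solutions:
 u(c) = C1 + Integral(c/cos(c), c)


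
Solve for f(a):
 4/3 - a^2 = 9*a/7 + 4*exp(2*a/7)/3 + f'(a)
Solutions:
 f(a) = C1 - a^3/3 - 9*a^2/14 + 4*a/3 - 14*exp(2*a/7)/3


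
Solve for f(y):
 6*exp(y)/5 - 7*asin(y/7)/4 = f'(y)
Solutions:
 f(y) = C1 - 7*y*asin(y/7)/4 - 7*sqrt(49 - y^2)/4 + 6*exp(y)/5


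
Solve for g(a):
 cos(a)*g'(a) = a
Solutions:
 g(a) = C1 + Integral(a/cos(a), a)


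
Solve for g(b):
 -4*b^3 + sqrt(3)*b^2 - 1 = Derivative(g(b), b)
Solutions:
 g(b) = C1 - b^4 + sqrt(3)*b^3/3 - b


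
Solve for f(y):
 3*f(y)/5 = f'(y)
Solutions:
 f(y) = C1*exp(3*y/5)


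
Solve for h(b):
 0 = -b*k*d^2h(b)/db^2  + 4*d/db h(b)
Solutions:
 h(b) = C1 + b^(((re(k) + 4)*re(k) + im(k)^2)/(re(k)^2 + im(k)^2))*(C2*sin(4*log(b)*Abs(im(k))/(re(k)^2 + im(k)^2)) + C3*cos(4*log(b)*im(k)/(re(k)^2 + im(k)^2)))


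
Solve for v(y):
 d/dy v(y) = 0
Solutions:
 v(y) = C1


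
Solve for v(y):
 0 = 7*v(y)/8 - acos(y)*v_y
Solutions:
 v(y) = C1*exp(7*Integral(1/acos(y), y)/8)


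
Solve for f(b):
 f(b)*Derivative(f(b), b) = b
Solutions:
 f(b) = -sqrt(C1 + b^2)
 f(b) = sqrt(C1 + b^2)


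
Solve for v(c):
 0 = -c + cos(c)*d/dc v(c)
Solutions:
 v(c) = C1 + Integral(c/cos(c), c)


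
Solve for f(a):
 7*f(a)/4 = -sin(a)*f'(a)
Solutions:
 f(a) = C1*(cos(a) + 1)^(7/8)/(cos(a) - 1)^(7/8)


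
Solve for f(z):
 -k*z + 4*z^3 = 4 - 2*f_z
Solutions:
 f(z) = C1 + k*z^2/4 - z^4/2 + 2*z


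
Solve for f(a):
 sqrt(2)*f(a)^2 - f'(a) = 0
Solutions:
 f(a) = -1/(C1 + sqrt(2)*a)


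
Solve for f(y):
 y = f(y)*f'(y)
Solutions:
 f(y) = -sqrt(C1 + y^2)
 f(y) = sqrt(C1 + y^2)


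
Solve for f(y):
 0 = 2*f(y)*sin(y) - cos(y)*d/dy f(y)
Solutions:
 f(y) = C1/cos(y)^2


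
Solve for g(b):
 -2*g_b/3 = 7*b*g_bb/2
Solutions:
 g(b) = C1 + C2*b^(17/21)


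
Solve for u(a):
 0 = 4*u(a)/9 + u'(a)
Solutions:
 u(a) = C1*exp(-4*a/9)


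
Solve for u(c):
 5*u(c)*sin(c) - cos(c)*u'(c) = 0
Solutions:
 u(c) = C1/cos(c)^5


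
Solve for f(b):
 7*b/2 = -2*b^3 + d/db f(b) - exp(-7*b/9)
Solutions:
 f(b) = C1 + b^4/2 + 7*b^2/4 - 9*exp(-7*b/9)/7


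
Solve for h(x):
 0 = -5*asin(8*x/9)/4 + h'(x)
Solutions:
 h(x) = C1 + 5*x*asin(8*x/9)/4 + 5*sqrt(81 - 64*x^2)/32


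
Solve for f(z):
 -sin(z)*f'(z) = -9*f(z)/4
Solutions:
 f(z) = C1*(cos(z) - 1)^(9/8)/(cos(z) + 1)^(9/8)


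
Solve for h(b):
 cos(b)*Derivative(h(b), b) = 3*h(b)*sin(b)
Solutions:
 h(b) = C1/cos(b)^3


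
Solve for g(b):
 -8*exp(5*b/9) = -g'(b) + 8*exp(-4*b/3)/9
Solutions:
 g(b) = C1 + 72*exp(5*b/9)/5 - 2*exp(-4*b/3)/3


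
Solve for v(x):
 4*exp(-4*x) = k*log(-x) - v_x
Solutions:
 v(x) = C1 + k*x*log(-x) - k*x + exp(-4*x)


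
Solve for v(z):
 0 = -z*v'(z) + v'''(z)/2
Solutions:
 v(z) = C1 + Integral(C2*airyai(2^(1/3)*z) + C3*airybi(2^(1/3)*z), z)


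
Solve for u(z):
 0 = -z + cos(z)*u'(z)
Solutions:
 u(z) = C1 + Integral(z/cos(z), z)


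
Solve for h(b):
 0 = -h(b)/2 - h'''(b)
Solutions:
 h(b) = C3*exp(-2^(2/3)*b/2) + (C1*sin(2^(2/3)*sqrt(3)*b/4) + C2*cos(2^(2/3)*sqrt(3)*b/4))*exp(2^(2/3)*b/4)


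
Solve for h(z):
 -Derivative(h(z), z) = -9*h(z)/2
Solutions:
 h(z) = C1*exp(9*z/2)


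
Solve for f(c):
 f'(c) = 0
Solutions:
 f(c) = C1


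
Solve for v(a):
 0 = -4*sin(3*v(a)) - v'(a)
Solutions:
 v(a) = -acos((-C1 - exp(24*a))/(C1 - exp(24*a)))/3 + 2*pi/3
 v(a) = acos((-C1 - exp(24*a))/(C1 - exp(24*a)))/3


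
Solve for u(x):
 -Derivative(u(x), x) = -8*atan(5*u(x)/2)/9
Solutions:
 Integral(1/atan(5*_y/2), (_y, u(x))) = C1 + 8*x/9


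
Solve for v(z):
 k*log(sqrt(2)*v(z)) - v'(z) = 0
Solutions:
 Integral(1/(2*log(_y) + log(2)), (_y, v(z))) = C1 + k*z/2


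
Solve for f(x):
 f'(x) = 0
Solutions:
 f(x) = C1


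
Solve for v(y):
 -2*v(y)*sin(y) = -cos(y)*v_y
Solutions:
 v(y) = C1/cos(y)^2


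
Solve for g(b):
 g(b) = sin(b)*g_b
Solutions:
 g(b) = C1*sqrt(cos(b) - 1)/sqrt(cos(b) + 1)


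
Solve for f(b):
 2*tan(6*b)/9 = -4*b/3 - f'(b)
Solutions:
 f(b) = C1 - 2*b^2/3 + log(cos(6*b))/27


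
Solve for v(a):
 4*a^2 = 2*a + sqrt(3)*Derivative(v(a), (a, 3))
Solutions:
 v(a) = C1 + C2*a + C3*a^2 + sqrt(3)*a^5/45 - sqrt(3)*a^4/36


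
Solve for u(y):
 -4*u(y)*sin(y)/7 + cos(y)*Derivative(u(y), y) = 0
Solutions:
 u(y) = C1/cos(y)^(4/7)


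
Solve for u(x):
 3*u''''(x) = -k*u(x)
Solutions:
 u(x) = C1*exp(-3^(3/4)*x*(-k)^(1/4)/3) + C2*exp(3^(3/4)*x*(-k)^(1/4)/3) + C3*exp(-3^(3/4)*I*x*(-k)^(1/4)/3) + C4*exp(3^(3/4)*I*x*(-k)^(1/4)/3)


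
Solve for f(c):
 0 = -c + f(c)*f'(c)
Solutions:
 f(c) = -sqrt(C1 + c^2)
 f(c) = sqrt(C1 + c^2)


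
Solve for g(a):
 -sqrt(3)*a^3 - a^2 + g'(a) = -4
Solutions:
 g(a) = C1 + sqrt(3)*a^4/4 + a^3/3 - 4*a


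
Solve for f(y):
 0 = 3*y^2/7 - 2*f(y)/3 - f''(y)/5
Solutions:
 f(y) = C1*sin(sqrt(30)*y/3) + C2*cos(sqrt(30)*y/3) + 9*y^2/14 - 27/70


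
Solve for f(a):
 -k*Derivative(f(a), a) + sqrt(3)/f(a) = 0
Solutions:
 f(a) = -sqrt(C1 + 2*sqrt(3)*a/k)
 f(a) = sqrt(C1 + 2*sqrt(3)*a/k)


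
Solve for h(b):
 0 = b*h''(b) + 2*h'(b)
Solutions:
 h(b) = C1 + C2/b


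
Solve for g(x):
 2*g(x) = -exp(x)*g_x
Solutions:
 g(x) = C1*exp(2*exp(-x))


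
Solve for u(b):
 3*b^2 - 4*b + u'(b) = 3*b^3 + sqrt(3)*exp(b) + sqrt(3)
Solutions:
 u(b) = C1 + 3*b^4/4 - b^3 + 2*b^2 + sqrt(3)*b + sqrt(3)*exp(b)


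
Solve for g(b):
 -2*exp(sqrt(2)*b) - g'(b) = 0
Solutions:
 g(b) = C1 - sqrt(2)*exp(sqrt(2)*b)


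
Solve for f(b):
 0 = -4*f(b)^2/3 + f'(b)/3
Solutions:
 f(b) = -1/(C1 + 4*b)


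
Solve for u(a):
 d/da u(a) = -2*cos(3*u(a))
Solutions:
 u(a) = -asin((C1 + exp(12*a))/(C1 - exp(12*a)))/3 + pi/3
 u(a) = asin((C1 + exp(12*a))/(C1 - exp(12*a)))/3


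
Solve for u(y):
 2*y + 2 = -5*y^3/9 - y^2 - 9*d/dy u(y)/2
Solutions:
 u(y) = C1 - 5*y^4/162 - 2*y^3/27 - 2*y^2/9 - 4*y/9


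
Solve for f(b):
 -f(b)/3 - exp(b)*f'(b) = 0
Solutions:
 f(b) = C1*exp(exp(-b)/3)


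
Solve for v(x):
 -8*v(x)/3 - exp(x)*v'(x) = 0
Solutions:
 v(x) = C1*exp(8*exp(-x)/3)


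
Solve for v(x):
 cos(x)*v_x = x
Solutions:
 v(x) = C1 + Integral(x/cos(x), x)


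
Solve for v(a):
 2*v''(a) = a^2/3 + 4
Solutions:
 v(a) = C1 + C2*a + a^4/72 + a^2


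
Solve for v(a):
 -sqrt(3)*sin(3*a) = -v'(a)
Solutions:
 v(a) = C1 - sqrt(3)*cos(3*a)/3


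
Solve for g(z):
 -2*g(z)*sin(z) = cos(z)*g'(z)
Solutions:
 g(z) = C1*cos(z)^2


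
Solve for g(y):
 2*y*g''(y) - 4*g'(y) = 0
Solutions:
 g(y) = C1 + C2*y^3


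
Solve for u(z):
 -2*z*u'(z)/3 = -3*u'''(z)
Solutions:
 u(z) = C1 + Integral(C2*airyai(6^(1/3)*z/3) + C3*airybi(6^(1/3)*z/3), z)


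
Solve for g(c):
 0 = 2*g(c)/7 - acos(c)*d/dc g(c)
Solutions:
 g(c) = C1*exp(2*Integral(1/acos(c), c)/7)


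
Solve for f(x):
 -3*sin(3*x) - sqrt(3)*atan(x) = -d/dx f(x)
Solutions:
 f(x) = C1 + sqrt(3)*(x*atan(x) - log(x^2 + 1)/2) - cos(3*x)


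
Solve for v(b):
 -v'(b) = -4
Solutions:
 v(b) = C1 + 4*b


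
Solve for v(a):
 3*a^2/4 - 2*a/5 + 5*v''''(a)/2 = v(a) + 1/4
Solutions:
 v(a) = C1*exp(-2^(1/4)*5^(3/4)*a/5) + C2*exp(2^(1/4)*5^(3/4)*a/5) + C3*sin(2^(1/4)*5^(3/4)*a/5) + C4*cos(2^(1/4)*5^(3/4)*a/5) + 3*a^2/4 - 2*a/5 - 1/4


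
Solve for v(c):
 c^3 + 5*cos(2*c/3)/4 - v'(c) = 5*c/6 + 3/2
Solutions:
 v(c) = C1 + c^4/4 - 5*c^2/12 - 3*c/2 + 15*sin(2*c/3)/8


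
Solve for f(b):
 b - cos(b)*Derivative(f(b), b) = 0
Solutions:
 f(b) = C1 + Integral(b/cos(b), b)


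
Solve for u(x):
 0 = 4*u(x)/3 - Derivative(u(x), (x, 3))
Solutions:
 u(x) = C3*exp(6^(2/3)*x/3) + (C1*sin(2^(2/3)*3^(1/6)*x/2) + C2*cos(2^(2/3)*3^(1/6)*x/2))*exp(-6^(2/3)*x/6)


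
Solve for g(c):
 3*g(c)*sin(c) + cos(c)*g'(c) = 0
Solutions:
 g(c) = C1*cos(c)^3


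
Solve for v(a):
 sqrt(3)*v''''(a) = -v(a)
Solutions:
 v(a) = (C1*sin(sqrt(2)*3^(7/8)*a/6) + C2*cos(sqrt(2)*3^(7/8)*a/6))*exp(-sqrt(2)*3^(7/8)*a/6) + (C3*sin(sqrt(2)*3^(7/8)*a/6) + C4*cos(sqrt(2)*3^(7/8)*a/6))*exp(sqrt(2)*3^(7/8)*a/6)


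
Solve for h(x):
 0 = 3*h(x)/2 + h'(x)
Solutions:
 h(x) = C1*exp(-3*x/2)


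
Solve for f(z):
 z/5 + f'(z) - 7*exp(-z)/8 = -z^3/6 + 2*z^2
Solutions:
 f(z) = C1 - z^4/24 + 2*z^3/3 - z^2/10 - 7*exp(-z)/8


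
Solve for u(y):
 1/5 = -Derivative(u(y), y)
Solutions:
 u(y) = C1 - y/5


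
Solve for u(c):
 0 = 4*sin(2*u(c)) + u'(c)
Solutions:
 u(c) = pi - acos((-C1 - exp(16*c))/(C1 - exp(16*c)))/2
 u(c) = acos((-C1 - exp(16*c))/(C1 - exp(16*c)))/2


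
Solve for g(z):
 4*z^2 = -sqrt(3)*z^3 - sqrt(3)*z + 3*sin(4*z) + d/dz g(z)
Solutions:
 g(z) = C1 + sqrt(3)*z^4/4 + 4*z^3/3 + sqrt(3)*z^2/2 + 3*cos(4*z)/4


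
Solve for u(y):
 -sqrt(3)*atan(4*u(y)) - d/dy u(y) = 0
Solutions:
 Integral(1/atan(4*_y), (_y, u(y))) = C1 - sqrt(3)*y


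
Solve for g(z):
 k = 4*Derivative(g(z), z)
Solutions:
 g(z) = C1 + k*z/4


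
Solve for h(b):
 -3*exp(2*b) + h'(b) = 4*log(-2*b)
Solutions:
 h(b) = C1 + 4*b*log(-b) + 4*b*(-1 + log(2)) + 3*exp(2*b)/2


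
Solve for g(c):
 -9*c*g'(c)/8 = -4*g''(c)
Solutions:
 g(c) = C1 + C2*erfi(3*c/8)


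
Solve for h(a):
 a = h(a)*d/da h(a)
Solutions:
 h(a) = -sqrt(C1 + a^2)
 h(a) = sqrt(C1 + a^2)


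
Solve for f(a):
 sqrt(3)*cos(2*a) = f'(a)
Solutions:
 f(a) = C1 + sqrt(3)*sin(2*a)/2


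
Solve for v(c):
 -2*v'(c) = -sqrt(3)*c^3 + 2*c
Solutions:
 v(c) = C1 + sqrt(3)*c^4/8 - c^2/2


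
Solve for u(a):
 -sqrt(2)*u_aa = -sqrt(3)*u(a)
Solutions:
 u(a) = C1*exp(-2^(3/4)*3^(1/4)*a/2) + C2*exp(2^(3/4)*3^(1/4)*a/2)


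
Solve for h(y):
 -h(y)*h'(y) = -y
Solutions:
 h(y) = -sqrt(C1 + y^2)
 h(y) = sqrt(C1 + y^2)


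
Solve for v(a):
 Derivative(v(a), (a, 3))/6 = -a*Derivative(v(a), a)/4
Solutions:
 v(a) = C1 + Integral(C2*airyai(-2^(2/3)*3^(1/3)*a/2) + C3*airybi(-2^(2/3)*3^(1/3)*a/2), a)


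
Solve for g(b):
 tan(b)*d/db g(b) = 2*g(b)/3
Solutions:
 g(b) = C1*sin(b)^(2/3)


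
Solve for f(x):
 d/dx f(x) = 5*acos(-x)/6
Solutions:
 f(x) = C1 + 5*x*acos(-x)/6 + 5*sqrt(1 - x^2)/6


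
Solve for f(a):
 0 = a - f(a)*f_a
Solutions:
 f(a) = -sqrt(C1 + a^2)
 f(a) = sqrt(C1 + a^2)


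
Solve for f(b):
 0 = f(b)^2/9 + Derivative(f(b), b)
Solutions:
 f(b) = 9/(C1 + b)


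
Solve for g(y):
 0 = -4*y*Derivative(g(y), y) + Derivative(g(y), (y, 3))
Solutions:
 g(y) = C1 + Integral(C2*airyai(2^(2/3)*y) + C3*airybi(2^(2/3)*y), y)


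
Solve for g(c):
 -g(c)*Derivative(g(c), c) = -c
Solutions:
 g(c) = -sqrt(C1 + c^2)
 g(c) = sqrt(C1 + c^2)


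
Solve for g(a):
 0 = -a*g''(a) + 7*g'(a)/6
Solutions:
 g(a) = C1 + C2*a^(13/6)


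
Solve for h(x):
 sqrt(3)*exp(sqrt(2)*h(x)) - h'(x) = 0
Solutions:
 h(x) = sqrt(2)*(2*log(-1/(C1 + sqrt(3)*x)) - log(2))/4


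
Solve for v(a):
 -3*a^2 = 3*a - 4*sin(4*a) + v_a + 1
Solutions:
 v(a) = C1 - a^3 - 3*a^2/2 - a - cos(4*a)


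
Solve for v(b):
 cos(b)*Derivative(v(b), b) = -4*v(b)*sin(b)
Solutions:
 v(b) = C1*cos(b)^4


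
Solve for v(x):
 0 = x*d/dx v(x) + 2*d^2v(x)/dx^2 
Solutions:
 v(x) = C1 + C2*erf(x/2)


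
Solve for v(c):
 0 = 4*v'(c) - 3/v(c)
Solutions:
 v(c) = -sqrt(C1 + 6*c)/2
 v(c) = sqrt(C1 + 6*c)/2


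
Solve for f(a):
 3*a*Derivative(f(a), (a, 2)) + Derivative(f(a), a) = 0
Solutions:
 f(a) = C1 + C2*a^(2/3)


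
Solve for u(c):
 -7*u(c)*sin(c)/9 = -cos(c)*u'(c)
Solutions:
 u(c) = C1/cos(c)^(7/9)


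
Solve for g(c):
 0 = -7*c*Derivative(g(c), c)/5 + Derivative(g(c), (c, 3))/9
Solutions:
 g(c) = C1 + Integral(C2*airyai(5^(2/3)*63^(1/3)*c/5) + C3*airybi(5^(2/3)*63^(1/3)*c/5), c)


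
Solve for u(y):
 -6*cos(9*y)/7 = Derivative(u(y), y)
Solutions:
 u(y) = C1 - 2*sin(9*y)/21


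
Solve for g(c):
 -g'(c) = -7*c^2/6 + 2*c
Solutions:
 g(c) = C1 + 7*c^3/18 - c^2


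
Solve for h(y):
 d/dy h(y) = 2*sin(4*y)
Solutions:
 h(y) = C1 - cos(4*y)/2


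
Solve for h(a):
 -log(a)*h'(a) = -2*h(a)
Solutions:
 h(a) = C1*exp(2*li(a))


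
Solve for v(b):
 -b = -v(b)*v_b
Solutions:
 v(b) = -sqrt(C1 + b^2)
 v(b) = sqrt(C1 + b^2)


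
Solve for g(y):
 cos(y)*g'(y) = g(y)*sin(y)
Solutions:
 g(y) = C1/cos(y)


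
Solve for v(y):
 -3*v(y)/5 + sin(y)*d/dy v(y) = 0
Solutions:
 v(y) = C1*(cos(y) - 1)^(3/10)/(cos(y) + 1)^(3/10)


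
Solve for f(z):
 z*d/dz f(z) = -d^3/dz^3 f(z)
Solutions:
 f(z) = C1 + Integral(C2*airyai(-z) + C3*airybi(-z), z)


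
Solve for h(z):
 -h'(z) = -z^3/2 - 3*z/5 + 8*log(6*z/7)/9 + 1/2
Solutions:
 h(z) = C1 + z^4/8 + 3*z^2/10 - 8*z*log(z)/9 - 8*z*log(6)/9 + 7*z/18 + 8*z*log(7)/9


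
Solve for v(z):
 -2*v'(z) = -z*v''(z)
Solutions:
 v(z) = C1 + C2*z^3


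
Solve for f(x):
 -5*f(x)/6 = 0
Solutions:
 f(x) = 0


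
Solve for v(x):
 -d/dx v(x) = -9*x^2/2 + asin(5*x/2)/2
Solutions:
 v(x) = C1 + 3*x^3/2 - x*asin(5*x/2)/2 - sqrt(4 - 25*x^2)/10


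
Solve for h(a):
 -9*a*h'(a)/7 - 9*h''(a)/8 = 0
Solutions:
 h(a) = C1 + C2*erf(2*sqrt(7)*a/7)


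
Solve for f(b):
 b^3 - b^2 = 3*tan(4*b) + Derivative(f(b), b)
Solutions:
 f(b) = C1 + b^4/4 - b^3/3 + 3*log(cos(4*b))/4


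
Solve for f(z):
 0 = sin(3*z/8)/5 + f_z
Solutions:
 f(z) = C1 + 8*cos(3*z/8)/15


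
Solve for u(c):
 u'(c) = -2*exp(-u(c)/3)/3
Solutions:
 u(c) = 3*log(C1 - 2*c/9)


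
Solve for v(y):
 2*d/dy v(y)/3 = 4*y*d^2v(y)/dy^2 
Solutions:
 v(y) = C1 + C2*y^(7/6)


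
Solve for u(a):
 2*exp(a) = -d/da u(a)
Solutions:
 u(a) = C1 - 2*exp(a)


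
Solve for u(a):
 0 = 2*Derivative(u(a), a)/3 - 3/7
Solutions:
 u(a) = C1 + 9*a/14


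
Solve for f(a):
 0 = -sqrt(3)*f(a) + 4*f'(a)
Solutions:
 f(a) = C1*exp(sqrt(3)*a/4)


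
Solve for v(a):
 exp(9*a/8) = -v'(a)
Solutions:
 v(a) = C1 - 8*exp(9*a/8)/9


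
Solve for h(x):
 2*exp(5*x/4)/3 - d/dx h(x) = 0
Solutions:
 h(x) = C1 + 8*exp(5*x/4)/15


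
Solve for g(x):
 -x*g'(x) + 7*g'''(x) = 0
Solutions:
 g(x) = C1 + Integral(C2*airyai(7^(2/3)*x/7) + C3*airybi(7^(2/3)*x/7), x)


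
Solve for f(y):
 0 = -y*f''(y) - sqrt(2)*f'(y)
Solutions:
 f(y) = C1 + C2*y^(1 - sqrt(2))


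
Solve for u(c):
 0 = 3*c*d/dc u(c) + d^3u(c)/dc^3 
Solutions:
 u(c) = C1 + Integral(C2*airyai(-3^(1/3)*c) + C3*airybi(-3^(1/3)*c), c)


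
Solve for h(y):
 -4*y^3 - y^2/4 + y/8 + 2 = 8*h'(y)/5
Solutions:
 h(y) = C1 - 5*y^4/8 - 5*y^3/96 + 5*y^2/128 + 5*y/4


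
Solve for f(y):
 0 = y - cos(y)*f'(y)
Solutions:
 f(y) = C1 + Integral(y/cos(y), y)


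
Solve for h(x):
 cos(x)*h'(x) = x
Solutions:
 h(x) = C1 + Integral(x/cos(x), x)


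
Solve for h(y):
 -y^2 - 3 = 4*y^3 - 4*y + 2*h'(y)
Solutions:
 h(y) = C1 - y^4/2 - y^3/6 + y^2 - 3*y/2


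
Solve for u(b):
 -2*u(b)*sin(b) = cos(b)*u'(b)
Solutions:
 u(b) = C1*cos(b)^2


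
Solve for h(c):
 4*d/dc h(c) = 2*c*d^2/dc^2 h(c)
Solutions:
 h(c) = C1 + C2*c^3


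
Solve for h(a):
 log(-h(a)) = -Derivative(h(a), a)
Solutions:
 -li(-h(a)) = C1 - a


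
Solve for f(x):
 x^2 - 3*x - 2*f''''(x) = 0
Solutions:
 f(x) = C1 + C2*x + C3*x^2 + C4*x^3 + x^6/720 - x^5/80


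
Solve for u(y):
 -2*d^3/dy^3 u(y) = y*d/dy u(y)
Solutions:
 u(y) = C1 + Integral(C2*airyai(-2^(2/3)*y/2) + C3*airybi(-2^(2/3)*y/2), y)


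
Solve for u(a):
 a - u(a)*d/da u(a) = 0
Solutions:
 u(a) = -sqrt(C1 + a^2)
 u(a) = sqrt(C1 + a^2)


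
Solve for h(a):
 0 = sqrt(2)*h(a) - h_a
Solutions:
 h(a) = C1*exp(sqrt(2)*a)


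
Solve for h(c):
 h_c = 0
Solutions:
 h(c) = C1


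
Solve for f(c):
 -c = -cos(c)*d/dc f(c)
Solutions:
 f(c) = C1 + Integral(c/cos(c), c)


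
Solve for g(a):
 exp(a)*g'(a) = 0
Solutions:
 g(a) = C1


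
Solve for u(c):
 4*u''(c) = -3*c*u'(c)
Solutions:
 u(c) = C1 + C2*erf(sqrt(6)*c/4)


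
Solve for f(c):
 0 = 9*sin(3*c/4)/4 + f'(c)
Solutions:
 f(c) = C1 + 3*cos(3*c/4)


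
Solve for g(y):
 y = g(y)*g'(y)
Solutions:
 g(y) = -sqrt(C1 + y^2)
 g(y) = sqrt(C1 + y^2)


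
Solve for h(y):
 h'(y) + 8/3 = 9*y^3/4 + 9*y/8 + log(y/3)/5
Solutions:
 h(y) = C1 + 9*y^4/16 + 9*y^2/16 + y*log(y)/5 - 43*y/15 - y*log(3)/5


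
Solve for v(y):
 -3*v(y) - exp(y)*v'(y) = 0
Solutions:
 v(y) = C1*exp(3*exp(-y))


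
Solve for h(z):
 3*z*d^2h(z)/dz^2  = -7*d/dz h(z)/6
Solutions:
 h(z) = C1 + C2*z^(11/18)


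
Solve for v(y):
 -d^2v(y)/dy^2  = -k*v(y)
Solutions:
 v(y) = C1*exp(-sqrt(k)*y) + C2*exp(sqrt(k)*y)


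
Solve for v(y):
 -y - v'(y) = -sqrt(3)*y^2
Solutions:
 v(y) = C1 + sqrt(3)*y^3/3 - y^2/2


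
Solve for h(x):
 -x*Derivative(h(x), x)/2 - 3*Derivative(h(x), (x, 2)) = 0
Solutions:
 h(x) = C1 + C2*erf(sqrt(3)*x/6)


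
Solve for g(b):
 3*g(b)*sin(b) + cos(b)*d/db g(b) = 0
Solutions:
 g(b) = C1*cos(b)^3


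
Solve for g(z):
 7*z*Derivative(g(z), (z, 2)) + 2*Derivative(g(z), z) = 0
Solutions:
 g(z) = C1 + C2*z^(5/7)


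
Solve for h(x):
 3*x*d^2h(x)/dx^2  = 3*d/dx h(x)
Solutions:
 h(x) = C1 + C2*x^2


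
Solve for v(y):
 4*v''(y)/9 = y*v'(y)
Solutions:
 v(y) = C1 + C2*erfi(3*sqrt(2)*y/4)


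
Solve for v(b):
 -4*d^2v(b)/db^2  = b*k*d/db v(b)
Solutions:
 v(b) = Piecewise((-sqrt(2)*sqrt(pi)*C1*erf(sqrt(2)*b*sqrt(k)/4)/sqrt(k) - C2, (k > 0) | (k < 0)), (-C1*b - C2, True))


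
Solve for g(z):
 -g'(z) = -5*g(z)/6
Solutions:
 g(z) = C1*exp(5*z/6)


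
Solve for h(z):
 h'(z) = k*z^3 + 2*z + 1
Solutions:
 h(z) = C1 + k*z^4/4 + z^2 + z


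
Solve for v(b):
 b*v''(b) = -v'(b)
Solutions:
 v(b) = C1 + C2*log(b)


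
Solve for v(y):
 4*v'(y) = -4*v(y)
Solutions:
 v(y) = C1*exp(-y)


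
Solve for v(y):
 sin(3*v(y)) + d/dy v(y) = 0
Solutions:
 v(y) = -acos((-C1 - exp(6*y))/(C1 - exp(6*y)))/3 + 2*pi/3
 v(y) = acos((-C1 - exp(6*y))/(C1 - exp(6*y)))/3


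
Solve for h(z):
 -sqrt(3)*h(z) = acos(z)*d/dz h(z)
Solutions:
 h(z) = C1*exp(-sqrt(3)*Integral(1/acos(z), z))


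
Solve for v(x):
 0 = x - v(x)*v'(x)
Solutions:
 v(x) = -sqrt(C1 + x^2)
 v(x) = sqrt(C1 + x^2)


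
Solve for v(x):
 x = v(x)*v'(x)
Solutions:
 v(x) = -sqrt(C1 + x^2)
 v(x) = sqrt(C1 + x^2)


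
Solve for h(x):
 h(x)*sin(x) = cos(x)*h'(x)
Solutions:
 h(x) = C1/cos(x)


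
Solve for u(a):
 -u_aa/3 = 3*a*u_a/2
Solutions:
 u(a) = C1 + C2*erf(3*a/2)


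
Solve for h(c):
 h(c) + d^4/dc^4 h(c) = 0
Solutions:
 h(c) = (C1*sin(sqrt(2)*c/2) + C2*cos(sqrt(2)*c/2))*exp(-sqrt(2)*c/2) + (C3*sin(sqrt(2)*c/2) + C4*cos(sqrt(2)*c/2))*exp(sqrt(2)*c/2)


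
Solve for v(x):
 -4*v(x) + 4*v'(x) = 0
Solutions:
 v(x) = C1*exp(x)


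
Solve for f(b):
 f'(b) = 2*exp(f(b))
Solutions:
 f(b) = log(-1/(C1 + 2*b))


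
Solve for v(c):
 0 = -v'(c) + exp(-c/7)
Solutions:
 v(c) = C1 - 7*exp(-c/7)


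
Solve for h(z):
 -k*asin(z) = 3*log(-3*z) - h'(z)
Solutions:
 h(z) = C1 + k*(z*asin(z) + sqrt(1 - z^2)) + 3*z*log(-z) - 3*z + 3*z*log(3)


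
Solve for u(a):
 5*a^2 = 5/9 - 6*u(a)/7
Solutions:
 u(a) = 35/54 - 35*a^2/6


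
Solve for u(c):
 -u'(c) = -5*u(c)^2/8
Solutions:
 u(c) = -8/(C1 + 5*c)


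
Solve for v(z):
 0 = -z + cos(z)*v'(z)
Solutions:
 v(z) = C1 + Integral(z/cos(z), z)


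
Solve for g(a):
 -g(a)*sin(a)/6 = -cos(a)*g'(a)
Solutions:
 g(a) = C1/cos(a)^(1/6)


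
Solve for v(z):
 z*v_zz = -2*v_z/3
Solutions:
 v(z) = C1 + C2*z^(1/3)


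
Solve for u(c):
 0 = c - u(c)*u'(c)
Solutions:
 u(c) = -sqrt(C1 + c^2)
 u(c) = sqrt(C1 + c^2)


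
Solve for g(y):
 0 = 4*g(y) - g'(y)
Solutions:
 g(y) = C1*exp(4*y)


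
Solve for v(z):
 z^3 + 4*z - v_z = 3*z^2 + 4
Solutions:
 v(z) = C1 + z^4/4 - z^3 + 2*z^2 - 4*z


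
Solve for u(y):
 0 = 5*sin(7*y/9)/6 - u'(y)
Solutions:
 u(y) = C1 - 15*cos(7*y/9)/14


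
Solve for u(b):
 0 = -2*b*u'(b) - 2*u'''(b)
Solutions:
 u(b) = C1 + Integral(C2*airyai(-b) + C3*airybi(-b), b)


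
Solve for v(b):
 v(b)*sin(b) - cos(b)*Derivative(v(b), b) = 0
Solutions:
 v(b) = C1/cos(b)


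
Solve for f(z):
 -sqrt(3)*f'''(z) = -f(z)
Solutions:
 f(z) = C3*exp(3^(5/6)*z/3) + (C1*sin(3^(1/3)*z/2) + C2*cos(3^(1/3)*z/2))*exp(-3^(5/6)*z/6)


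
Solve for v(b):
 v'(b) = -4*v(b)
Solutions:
 v(b) = C1*exp(-4*b)


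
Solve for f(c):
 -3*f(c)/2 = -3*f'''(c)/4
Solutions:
 f(c) = C3*exp(2^(1/3)*c) + (C1*sin(2^(1/3)*sqrt(3)*c/2) + C2*cos(2^(1/3)*sqrt(3)*c/2))*exp(-2^(1/3)*c/2)


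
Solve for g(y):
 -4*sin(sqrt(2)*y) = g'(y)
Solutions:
 g(y) = C1 + 2*sqrt(2)*cos(sqrt(2)*y)


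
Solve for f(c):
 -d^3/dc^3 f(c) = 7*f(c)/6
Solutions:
 f(c) = C3*exp(-6^(2/3)*7^(1/3)*c/6) + (C1*sin(2^(2/3)*3^(1/6)*7^(1/3)*c/4) + C2*cos(2^(2/3)*3^(1/6)*7^(1/3)*c/4))*exp(6^(2/3)*7^(1/3)*c/12)


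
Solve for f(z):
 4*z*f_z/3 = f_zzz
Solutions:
 f(z) = C1 + Integral(C2*airyai(6^(2/3)*z/3) + C3*airybi(6^(2/3)*z/3), z)


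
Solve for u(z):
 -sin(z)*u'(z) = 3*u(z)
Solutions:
 u(z) = C1*(cos(z) + 1)^(3/2)/(cos(z) - 1)^(3/2)


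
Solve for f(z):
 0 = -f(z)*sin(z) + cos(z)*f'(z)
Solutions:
 f(z) = C1/cos(z)


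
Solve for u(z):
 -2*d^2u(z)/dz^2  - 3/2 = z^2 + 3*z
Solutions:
 u(z) = C1 + C2*z - z^4/24 - z^3/4 - 3*z^2/8


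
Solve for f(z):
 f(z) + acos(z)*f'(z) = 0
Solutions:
 f(z) = C1*exp(-Integral(1/acos(z), z))


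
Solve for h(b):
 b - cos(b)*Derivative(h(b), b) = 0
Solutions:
 h(b) = C1 + Integral(b/cos(b), b)


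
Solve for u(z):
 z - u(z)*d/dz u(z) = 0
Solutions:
 u(z) = -sqrt(C1 + z^2)
 u(z) = sqrt(C1 + z^2)


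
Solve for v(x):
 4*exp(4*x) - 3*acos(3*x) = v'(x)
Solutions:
 v(x) = C1 - 3*x*acos(3*x) + sqrt(1 - 9*x^2) + exp(4*x)


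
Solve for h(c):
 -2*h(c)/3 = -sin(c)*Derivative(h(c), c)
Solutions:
 h(c) = C1*(cos(c) - 1)^(1/3)/(cos(c) + 1)^(1/3)


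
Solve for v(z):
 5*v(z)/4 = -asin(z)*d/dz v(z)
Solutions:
 v(z) = C1*exp(-5*Integral(1/asin(z), z)/4)


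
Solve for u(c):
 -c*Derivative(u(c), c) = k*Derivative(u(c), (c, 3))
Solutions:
 u(c) = C1 + Integral(C2*airyai(c*(-1/k)^(1/3)) + C3*airybi(c*(-1/k)^(1/3)), c)


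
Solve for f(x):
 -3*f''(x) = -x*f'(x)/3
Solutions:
 f(x) = C1 + C2*erfi(sqrt(2)*x/6)


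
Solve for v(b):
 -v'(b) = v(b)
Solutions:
 v(b) = C1*exp(-b)


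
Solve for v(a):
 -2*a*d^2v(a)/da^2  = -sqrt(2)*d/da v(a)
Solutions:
 v(a) = C1 + C2*a^(sqrt(2)/2 + 1)


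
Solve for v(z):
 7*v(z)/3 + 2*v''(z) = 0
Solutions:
 v(z) = C1*sin(sqrt(42)*z/6) + C2*cos(sqrt(42)*z/6)
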